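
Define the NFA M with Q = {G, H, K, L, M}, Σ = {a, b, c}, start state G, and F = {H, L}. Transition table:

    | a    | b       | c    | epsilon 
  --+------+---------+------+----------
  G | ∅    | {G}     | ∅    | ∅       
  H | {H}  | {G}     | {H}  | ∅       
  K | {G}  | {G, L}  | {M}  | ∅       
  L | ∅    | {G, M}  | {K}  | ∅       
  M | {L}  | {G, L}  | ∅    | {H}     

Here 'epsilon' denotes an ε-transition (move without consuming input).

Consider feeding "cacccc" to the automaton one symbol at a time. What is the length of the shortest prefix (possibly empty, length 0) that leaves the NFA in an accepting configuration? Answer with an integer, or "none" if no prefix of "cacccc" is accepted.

none

Start in {G}.
Read 'c': G→∅; now ∅.
The set is empty and remains empty for the remaining 5 symbols.
No reachable set along the way intersects F.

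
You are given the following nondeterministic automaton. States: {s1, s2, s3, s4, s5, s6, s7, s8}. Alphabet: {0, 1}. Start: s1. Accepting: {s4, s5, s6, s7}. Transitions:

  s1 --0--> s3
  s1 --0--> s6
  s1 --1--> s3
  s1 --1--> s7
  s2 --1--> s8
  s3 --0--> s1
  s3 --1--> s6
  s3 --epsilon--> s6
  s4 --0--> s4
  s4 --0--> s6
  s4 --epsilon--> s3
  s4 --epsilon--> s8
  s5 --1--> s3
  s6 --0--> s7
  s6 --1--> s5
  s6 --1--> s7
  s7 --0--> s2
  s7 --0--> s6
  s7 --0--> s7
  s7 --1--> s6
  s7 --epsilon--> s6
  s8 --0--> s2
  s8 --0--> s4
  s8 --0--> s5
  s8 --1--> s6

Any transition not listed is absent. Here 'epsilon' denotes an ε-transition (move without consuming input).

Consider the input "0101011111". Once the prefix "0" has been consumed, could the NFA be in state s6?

Yes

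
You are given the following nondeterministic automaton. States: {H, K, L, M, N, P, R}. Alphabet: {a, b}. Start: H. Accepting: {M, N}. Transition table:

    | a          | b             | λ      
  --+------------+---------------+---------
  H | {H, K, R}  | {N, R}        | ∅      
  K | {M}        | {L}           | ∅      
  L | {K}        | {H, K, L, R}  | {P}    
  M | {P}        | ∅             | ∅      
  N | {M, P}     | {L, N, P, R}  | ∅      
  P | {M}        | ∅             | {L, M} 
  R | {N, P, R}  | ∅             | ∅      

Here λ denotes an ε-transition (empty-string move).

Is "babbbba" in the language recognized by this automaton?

Yes

Start in {H}.
Read 'b': H→{N, R}; now {N, R}.
Read 'a': N→{M, P}, R→{N, P, R}; union {M, N, P, R}; ε-closure = {L, M, N, P, R}.
Read 'b': L→{H, K, L, R}, M→∅, N→{L, N, P, R}, P→∅, R→∅; union {H, K, L, N, P, R}; ε-closure = {H, K, L, M, N, P, R}.
Read 'b': H→{N, R}, K→{L}, L→{H, K, L, R}, M→∅, N→{L, N, P, R}, P→∅, R→∅; union {H, K, L, N, P, R}; ε-closure = {H, K, L, M, N, P, R}.
Read 'b': H→{N, R}, K→{L}, L→{H, K, L, R}, M→∅, N→{L, N, P, R}, P→∅, R→∅; union {H, K, L, N, P, R}; ε-closure = {H, K, L, M, N, P, R}.
Read 'b': H→{N, R}, K→{L}, L→{H, K, L, R}, M→∅, N→{L, N, P, R}, P→∅, R→∅; union {H, K, L, N, P, R}; ε-closure = {H, K, L, M, N, P, R}.
Read 'a': H→{H, K, R}, K→{M}, L→{K}, M→{P}, N→{M, P}, P→{M}, R→{N, P, R}; union {H, K, M, N, P, R}; ε-closure = {H, K, L, M, N, P, R}.
The final set {H, K, L, M, N, P, R} contains the accepting states M, N.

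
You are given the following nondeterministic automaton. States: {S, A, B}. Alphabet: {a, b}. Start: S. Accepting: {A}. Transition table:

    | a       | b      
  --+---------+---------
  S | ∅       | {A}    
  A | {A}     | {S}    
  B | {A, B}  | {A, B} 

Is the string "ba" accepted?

Yes

Start in {S}.
Read 'b': {S} → {A}.
Read 'a': {A} → {A}.
The final set {A} contains the accepting state A.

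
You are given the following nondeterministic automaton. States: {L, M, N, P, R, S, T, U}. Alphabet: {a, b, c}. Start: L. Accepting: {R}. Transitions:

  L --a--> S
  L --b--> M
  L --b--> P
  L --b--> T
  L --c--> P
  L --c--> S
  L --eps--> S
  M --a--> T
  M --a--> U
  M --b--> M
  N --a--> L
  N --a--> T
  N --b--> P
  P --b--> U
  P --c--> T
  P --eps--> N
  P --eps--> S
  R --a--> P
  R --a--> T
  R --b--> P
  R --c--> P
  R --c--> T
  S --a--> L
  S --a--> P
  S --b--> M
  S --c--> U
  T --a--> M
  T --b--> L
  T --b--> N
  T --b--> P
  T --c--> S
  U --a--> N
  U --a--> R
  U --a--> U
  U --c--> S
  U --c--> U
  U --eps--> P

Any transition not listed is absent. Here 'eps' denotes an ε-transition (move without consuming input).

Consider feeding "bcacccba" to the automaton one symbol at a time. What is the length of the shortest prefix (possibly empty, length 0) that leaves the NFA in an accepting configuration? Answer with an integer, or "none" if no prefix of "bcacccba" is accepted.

3

Start: ε-closure({L}) = {L, S}.
Read 'b': {L, S} → {M, N, P, S, T}.
Read 'c': {M, N, P, S, T} → {N, P, S, T, U}.
Read 'a': {N, P, S, T, U} → {L, M, N, P, R, S, T, U}.
None of the earlier sets intersect F, but {L, M, N, P, R, S, T, U} does.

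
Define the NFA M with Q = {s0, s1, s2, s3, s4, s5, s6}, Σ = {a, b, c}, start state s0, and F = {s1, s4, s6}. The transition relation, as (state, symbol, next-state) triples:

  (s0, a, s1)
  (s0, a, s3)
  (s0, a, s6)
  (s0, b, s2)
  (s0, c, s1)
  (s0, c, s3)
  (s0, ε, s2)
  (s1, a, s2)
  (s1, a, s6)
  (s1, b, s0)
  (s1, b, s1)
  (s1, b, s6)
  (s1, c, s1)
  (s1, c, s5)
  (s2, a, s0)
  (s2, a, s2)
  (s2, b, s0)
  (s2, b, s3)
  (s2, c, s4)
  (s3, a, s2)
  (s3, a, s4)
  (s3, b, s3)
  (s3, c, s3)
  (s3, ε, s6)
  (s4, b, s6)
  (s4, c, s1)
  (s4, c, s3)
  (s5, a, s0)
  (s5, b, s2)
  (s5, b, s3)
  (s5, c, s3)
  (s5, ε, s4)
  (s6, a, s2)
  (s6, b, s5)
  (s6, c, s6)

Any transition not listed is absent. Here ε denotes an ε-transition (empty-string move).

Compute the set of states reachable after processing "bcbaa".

{s0, s1, s2, s3, s4, s6}

Start: ε-closure({s0}) = {s0, s2}.
Read 'b': s0→{s2}, s2→{s0, s3}; union {s0, s2, s3}; ε-closure = {s0, s2, s3, s6}.
Read 'c': s0→{s1, s3}, s2→{s4}, s3→{s3}, s6→{s6}; now {s1, s3, s4, s6}.
Read 'b': s1→{s0, s1, s6}, s3→{s3}, s4→{s6}, s6→{s5}; union {s0, s1, s3, s5, s6}; ε-closure = {s0, s1, s2, s3, s4, s5, s6}.
Read 'a': s0→{s1, s3, s6}, s1→{s2, s6}, s2→{s0, s2}, s3→{s2, s4}, s4→∅, s5→{s0}, s6→{s2}; now {s0, s1, s2, s3, s4, s6}.
Read 'a': s0→{s1, s3, s6}, s1→{s2, s6}, s2→{s0, s2}, s3→{s2, s4}, s4→∅, s6→{s2}; now {s0, s1, s2, s3, s4, s6}.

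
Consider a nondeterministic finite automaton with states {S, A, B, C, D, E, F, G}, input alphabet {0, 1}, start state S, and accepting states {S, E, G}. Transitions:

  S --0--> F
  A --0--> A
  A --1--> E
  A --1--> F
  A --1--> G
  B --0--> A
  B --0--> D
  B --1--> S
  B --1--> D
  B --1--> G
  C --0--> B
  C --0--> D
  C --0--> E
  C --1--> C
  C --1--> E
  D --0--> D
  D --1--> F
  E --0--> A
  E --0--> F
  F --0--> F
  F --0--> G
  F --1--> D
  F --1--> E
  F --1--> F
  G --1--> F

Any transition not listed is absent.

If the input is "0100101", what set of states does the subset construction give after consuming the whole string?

{D, E, F, G}

Start in {S}.
Read '0': S→{F}; now {F}.
Read '1': F→{D, E, F}; now {D, E, F}.
Read '0': D→{D}, E→{A, F}, F→{F, G}; now {A, D, F, G}.
Read '0': A→{A}, D→{D}, F→{F, G}, G→∅; now {A, D, F, G}.
Read '1': A→{E, F, G}, D→{F}, F→{D, E, F}, G→{F}; now {D, E, F, G}.
Read '0': D→{D}, E→{A, F}, F→{F, G}, G→∅; now {A, D, F, G}.
Read '1': A→{E, F, G}, D→{F}, F→{D, E, F}, G→{F}; now {D, E, F, G}.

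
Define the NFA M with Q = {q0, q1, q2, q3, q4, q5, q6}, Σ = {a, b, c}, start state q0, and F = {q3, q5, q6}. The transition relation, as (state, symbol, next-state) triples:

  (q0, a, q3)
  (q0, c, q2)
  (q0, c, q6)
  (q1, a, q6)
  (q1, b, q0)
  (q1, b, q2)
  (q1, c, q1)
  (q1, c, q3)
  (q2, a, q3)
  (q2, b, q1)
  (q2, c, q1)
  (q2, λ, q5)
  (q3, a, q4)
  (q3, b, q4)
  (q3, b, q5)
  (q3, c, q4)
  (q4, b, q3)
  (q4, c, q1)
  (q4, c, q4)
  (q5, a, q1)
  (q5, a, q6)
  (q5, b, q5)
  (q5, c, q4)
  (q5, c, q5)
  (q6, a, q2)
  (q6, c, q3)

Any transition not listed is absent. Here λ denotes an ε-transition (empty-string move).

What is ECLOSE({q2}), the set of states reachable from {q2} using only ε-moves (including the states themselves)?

{q2, q5}

Begin with {q2}.
ε-move q2 → q5; add q5.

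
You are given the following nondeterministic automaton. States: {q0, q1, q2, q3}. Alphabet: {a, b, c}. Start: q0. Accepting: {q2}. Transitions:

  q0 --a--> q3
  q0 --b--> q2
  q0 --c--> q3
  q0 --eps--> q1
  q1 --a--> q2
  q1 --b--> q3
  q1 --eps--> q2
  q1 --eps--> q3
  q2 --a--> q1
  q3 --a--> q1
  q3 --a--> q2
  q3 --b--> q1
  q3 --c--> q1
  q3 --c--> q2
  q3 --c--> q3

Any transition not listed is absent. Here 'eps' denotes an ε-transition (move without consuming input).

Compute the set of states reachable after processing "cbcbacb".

{q1, q2, q3}

Start: ε-closure({q0}) = {q0, q1, q2, q3}.
Read 'c': {q0, q1, q2, q3} → {q1, q2, q3}.
Read 'b': {q1, q2, q3} → {q1, q2, q3}.
Read 'c': {q1, q2, q3} → {q1, q2, q3}.
Read 'b': {q1, q2, q3} → {q1, q2, q3}.
Read 'a': {q1, q2, q3} → {q1, q2, q3}.
Read 'c': {q1, q2, q3} → {q1, q2, q3}.
Read 'b': {q1, q2, q3} → {q1, q2, q3}.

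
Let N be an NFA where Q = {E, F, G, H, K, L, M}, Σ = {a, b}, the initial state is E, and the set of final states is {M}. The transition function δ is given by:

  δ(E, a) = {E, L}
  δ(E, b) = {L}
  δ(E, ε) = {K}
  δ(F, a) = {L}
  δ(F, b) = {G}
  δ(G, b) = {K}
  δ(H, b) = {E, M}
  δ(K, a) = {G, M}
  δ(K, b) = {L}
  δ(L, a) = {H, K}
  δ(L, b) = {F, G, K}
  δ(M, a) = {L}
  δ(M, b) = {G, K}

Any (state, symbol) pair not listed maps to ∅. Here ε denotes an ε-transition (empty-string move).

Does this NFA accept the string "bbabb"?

Start: ε-closure({E}) = {E, K}.
Read 'b': {E, K} → {L}.
Read 'b': {L} → {F, G, K}.
Read 'a': {F, G, K} → {G, L, M}.
Read 'b': {G, L, M} → {F, G, K}.
Read 'b': {F, G, K} → {G, K, L}.
The final set {G, K, L} contains no accepting state.

No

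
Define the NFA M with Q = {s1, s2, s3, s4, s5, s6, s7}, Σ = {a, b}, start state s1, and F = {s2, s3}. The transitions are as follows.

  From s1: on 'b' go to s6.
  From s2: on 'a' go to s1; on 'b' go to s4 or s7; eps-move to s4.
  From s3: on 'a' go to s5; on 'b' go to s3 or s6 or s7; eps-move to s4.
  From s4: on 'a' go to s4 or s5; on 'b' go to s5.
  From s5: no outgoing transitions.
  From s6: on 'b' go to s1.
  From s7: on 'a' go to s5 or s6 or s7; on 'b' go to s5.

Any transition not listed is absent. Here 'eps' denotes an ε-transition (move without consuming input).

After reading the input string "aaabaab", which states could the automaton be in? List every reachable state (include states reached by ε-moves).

∅

Start in {s1}.
Read 'a': s1→∅; now ∅.
The set is empty and remains empty for the remaining 6 symbols.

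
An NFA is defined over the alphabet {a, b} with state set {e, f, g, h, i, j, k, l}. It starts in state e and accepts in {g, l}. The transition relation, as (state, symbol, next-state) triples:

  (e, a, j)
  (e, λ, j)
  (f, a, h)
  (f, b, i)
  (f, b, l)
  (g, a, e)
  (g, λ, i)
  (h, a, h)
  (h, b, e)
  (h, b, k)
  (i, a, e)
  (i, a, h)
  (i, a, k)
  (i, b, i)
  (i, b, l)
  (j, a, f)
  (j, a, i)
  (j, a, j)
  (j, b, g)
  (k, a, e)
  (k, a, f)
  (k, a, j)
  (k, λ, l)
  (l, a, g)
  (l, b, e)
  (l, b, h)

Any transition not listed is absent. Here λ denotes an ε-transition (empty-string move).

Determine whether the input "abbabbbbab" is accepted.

Yes

Start: ε-closure({e}) = {e, j}.
Read 'a': e→{j}, j→{f, i, j}; now {f, i, j}.
Read 'b': f→{i, l}, i→{i, l}, j→{g}; now {g, i, l}.
Read 'b': g→∅, i→{i, l}, l→{e, h}; union {e, h, i, l}; ε-closure = {e, h, i, j, l}.
Read 'a': e→{j}, h→{h}, i→{e, h, k}, j→{f, i, j}, l→{g}; union {e, f, g, h, i, j, k}; ε-closure = {e, f, g, h, i, j, k, l}.
Read 'b': e→∅, f→{i, l}, g→∅, h→{e, k}, i→{i, l}, j→{g}, k→∅, l→{e, h}; union {e, g, h, i, k, l}; ε-closure = {e, g, h, i, j, k, l}.
Read 'b': e→∅, g→∅, h→{e, k}, i→{i, l}, j→{g}, k→∅, l→{e, h}; union {e, g, h, i, k, l}; ε-closure = {e, g, h, i, j, k, l}.
Read 'b': e→∅, g→∅, h→{e, k}, i→{i, l}, j→{g}, k→∅, l→{e, h}; union {e, g, h, i, k, l}; ε-closure = {e, g, h, i, j, k, l}.
Read 'b': e→∅, g→∅, h→{e, k}, i→{i, l}, j→{g}, k→∅, l→{e, h}; union {e, g, h, i, k, l}; ε-closure = {e, g, h, i, j, k, l}.
Read 'a': e→{j}, g→{e}, h→{h}, i→{e, h, k}, j→{f, i, j}, k→{e, f, j}, l→{g}; union {e, f, g, h, i, j, k}; ε-closure = {e, f, g, h, i, j, k, l}.
Read 'b': e→∅, f→{i, l}, g→∅, h→{e, k}, i→{i, l}, j→{g}, k→∅, l→{e, h}; union {e, g, h, i, k, l}; ε-closure = {e, g, h, i, j, k, l}.
The final set {e, g, h, i, j, k, l} contains the accepting states g, l.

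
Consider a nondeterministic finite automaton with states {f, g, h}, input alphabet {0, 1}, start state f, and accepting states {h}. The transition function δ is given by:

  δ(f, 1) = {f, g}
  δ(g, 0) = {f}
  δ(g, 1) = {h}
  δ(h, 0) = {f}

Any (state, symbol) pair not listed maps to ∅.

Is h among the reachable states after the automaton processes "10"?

No

Start in {f}.
Read '1': {f} → {f, g}.
Read '0': {f, g} → {f}.
State h is not in {f}.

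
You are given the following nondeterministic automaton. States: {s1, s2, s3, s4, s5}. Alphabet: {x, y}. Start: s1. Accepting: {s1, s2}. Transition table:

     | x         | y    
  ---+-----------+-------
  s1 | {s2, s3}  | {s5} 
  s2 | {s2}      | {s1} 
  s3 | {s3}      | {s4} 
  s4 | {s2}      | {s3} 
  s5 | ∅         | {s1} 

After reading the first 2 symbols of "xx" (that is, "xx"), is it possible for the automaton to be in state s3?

Start in {s1}.
Read 'x': {s1} → {s2, s3}.
Read 'x': {s2, s3} → {s2, s3}.
State s3 is in {s2, s3}.

Yes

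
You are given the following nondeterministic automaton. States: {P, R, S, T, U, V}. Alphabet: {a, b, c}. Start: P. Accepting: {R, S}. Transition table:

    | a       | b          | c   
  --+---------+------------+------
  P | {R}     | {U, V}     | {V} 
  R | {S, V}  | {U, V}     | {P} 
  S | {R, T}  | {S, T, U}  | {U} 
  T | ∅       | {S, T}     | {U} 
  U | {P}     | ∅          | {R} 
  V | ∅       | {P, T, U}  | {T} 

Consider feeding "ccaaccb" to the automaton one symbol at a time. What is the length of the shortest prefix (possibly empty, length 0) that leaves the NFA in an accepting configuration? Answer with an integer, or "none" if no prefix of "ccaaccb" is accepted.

none

Start in {P}.
Read 'c': P→{V}; now {V}.
Read 'c': V→{T}; now {T}.
Read 'a': T→∅; now ∅.
The set is empty and remains empty for the remaining 4 symbols.
No reachable set along the way intersects F.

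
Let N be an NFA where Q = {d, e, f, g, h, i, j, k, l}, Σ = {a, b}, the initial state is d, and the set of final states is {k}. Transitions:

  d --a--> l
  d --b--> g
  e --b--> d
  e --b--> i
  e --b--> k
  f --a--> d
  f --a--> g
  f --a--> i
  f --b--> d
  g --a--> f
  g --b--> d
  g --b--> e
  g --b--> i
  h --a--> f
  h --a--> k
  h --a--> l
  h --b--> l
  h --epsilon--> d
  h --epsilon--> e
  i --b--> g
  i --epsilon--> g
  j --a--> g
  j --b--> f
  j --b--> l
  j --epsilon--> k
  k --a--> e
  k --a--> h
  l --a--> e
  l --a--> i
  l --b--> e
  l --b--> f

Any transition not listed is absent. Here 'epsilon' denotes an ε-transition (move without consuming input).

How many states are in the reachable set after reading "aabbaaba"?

7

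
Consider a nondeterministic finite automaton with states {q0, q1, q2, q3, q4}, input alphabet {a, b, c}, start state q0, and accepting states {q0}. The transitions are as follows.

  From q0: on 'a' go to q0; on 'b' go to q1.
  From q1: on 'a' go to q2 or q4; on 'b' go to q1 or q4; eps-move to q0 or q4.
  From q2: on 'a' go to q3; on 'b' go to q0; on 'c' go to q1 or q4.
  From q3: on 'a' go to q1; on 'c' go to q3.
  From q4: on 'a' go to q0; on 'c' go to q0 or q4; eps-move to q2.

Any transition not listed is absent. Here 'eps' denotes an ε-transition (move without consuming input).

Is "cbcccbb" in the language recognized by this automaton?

No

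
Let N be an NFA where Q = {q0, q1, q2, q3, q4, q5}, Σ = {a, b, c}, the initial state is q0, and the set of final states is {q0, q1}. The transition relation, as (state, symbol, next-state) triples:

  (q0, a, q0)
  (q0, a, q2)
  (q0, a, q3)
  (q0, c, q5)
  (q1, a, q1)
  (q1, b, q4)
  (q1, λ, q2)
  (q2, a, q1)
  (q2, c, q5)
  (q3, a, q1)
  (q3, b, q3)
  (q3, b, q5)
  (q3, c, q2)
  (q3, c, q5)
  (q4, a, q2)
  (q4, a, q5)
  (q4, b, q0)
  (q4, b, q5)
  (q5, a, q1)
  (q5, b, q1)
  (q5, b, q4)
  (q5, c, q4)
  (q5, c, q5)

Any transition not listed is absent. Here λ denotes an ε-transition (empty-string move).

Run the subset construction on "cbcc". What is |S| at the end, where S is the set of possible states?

2

Start in {q0}.
Read 'c': q0→{q5}; now {q5}.
Read 'b': q5→{q1, q4}; union {q1, q4}; ε-closure = {q1, q2, q4}.
Read 'c': q1→∅, q2→{q5}, q4→∅; now {q5}.
Read 'c': q5→{q4, q5}; now {q4, q5}.
That set has 2 states.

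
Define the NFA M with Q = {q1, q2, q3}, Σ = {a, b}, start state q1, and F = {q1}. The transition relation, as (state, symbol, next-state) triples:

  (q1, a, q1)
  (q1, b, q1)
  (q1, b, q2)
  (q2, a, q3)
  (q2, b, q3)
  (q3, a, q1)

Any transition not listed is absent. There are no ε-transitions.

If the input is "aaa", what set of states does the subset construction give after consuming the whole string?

Start in {q1}.
Read 'a': {q1} → {q1}.
Read 'a': {q1} → {q1}.
Read 'a': {q1} → {q1}.

{q1}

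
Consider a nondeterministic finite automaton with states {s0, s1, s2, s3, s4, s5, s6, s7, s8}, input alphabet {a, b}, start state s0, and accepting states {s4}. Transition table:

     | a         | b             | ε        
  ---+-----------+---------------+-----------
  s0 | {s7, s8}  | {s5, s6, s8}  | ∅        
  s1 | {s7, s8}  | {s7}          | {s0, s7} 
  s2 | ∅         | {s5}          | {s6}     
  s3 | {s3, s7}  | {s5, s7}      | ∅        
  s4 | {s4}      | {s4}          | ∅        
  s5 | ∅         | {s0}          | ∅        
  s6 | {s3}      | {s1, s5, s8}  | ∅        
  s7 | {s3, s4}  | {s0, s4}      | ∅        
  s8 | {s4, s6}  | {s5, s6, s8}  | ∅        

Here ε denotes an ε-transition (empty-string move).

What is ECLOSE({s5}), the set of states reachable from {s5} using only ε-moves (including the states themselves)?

Begin with {s5}.
No ε-moves leave this set, so the closure equals the set itself.

{s5}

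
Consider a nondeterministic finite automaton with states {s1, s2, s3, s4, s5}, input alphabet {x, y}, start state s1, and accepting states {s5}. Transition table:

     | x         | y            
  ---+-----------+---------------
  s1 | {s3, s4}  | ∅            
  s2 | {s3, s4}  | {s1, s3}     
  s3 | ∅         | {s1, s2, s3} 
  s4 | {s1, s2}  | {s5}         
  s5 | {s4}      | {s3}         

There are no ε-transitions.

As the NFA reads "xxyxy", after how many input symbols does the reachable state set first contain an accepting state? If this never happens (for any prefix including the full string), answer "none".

Start in {s1}.
Read 'x': {s1} → {s3, s4}.
Read 'x': {s3, s4} → {s1, s2}.
Read 'y': {s1, s2} → {s1, s3}.
Read 'x': {s1, s3} → {s3, s4}.
Read 'y': {s3, s4} → {s1, s2, s3, s5}.
None of the earlier sets intersect F, but {s1, s2, s3, s5} does.

5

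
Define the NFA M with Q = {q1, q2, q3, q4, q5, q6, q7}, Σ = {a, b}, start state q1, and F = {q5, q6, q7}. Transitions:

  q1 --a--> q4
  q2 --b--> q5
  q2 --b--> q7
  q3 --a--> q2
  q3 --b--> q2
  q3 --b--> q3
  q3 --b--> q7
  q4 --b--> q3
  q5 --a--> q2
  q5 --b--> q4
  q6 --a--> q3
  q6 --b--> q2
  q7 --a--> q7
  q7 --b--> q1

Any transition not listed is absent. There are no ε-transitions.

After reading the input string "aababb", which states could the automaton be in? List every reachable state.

∅

Start in {q1}.
Read 'a': q1→{q4}; now {q4}.
Read 'a': q4→∅; now ∅.
The set is empty and remains empty for the remaining 4 symbols.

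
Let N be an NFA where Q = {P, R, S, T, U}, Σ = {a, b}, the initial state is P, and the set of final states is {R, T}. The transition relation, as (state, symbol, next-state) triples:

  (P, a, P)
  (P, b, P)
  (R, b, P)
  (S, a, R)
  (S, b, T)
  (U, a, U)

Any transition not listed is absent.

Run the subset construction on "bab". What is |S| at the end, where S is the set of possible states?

1

Start in {P}.
Read 'b': P→{P}; now {P}.
Read 'a': P→{P}; now {P}.
Read 'b': P→{P}; now {P}.
That set has 1 state.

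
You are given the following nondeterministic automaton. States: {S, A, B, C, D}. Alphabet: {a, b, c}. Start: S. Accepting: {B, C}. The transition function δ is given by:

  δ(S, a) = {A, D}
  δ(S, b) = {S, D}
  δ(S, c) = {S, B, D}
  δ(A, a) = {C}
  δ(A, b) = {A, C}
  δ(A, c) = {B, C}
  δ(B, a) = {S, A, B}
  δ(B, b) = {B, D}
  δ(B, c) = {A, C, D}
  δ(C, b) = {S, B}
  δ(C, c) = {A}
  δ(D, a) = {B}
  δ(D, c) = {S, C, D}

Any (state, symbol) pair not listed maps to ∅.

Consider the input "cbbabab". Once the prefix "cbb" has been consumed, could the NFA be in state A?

Start in {S}.
Read 'c': S→{S, B, D}; now {S, B, D}.
Read 'b': S→{S, D}, B→{B, D}, D→∅; now {S, B, D}.
Read 'b': S→{S, D}, B→{B, D}, D→∅; now {S, B, D}.
State A is not in {S, B, D}.

No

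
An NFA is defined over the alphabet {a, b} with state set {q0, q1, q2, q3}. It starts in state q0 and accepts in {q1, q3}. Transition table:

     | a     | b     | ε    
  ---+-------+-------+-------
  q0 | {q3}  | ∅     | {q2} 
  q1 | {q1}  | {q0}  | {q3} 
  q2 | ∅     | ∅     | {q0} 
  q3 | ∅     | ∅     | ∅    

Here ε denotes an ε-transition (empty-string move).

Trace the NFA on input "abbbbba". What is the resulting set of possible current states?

Start: ε-closure({q0}) = {q0, q2}.
Read 'a': {q0, q2} → {q3}.
Read 'b': {q3} → ∅.
The set is empty and remains empty for the remaining 5 symbols.

∅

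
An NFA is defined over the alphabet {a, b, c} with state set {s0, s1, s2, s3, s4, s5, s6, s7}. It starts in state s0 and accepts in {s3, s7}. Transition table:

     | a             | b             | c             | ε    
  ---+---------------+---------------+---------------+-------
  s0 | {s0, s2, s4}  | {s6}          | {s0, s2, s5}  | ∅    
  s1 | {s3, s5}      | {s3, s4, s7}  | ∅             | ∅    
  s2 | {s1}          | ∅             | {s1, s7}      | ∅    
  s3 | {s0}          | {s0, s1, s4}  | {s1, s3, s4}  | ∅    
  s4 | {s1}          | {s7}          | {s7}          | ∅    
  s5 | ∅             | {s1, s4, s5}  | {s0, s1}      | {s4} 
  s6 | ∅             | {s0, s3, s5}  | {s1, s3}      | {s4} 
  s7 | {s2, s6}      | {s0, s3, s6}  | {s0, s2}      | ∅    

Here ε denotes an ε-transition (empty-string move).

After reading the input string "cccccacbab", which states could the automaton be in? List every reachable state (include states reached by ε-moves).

{s0, s1, s3, s4, s5, s6, s7}

Start in {s0}.
Read 'c': s0→{s0, s2, s5}; union {s0, s2, s5}; ε-closure = {s0, s2, s4, s5}.
Read 'c': s0→{s0, s2, s5}, s2→{s1, s7}, s4→{s7}, s5→{s0, s1}; union {s0, s1, s2, s5, s7}; ε-closure = {s0, s1, s2, s4, s5, s7}.
Read 'c': s0→{s0, s2, s5}, s1→∅, s2→{s1, s7}, s4→{s7}, s5→{s0, s1}, s7→{s0, s2}; union {s0, s1, s2, s5, s7}; ε-closure = {s0, s1, s2, s4, s5, s7}.
Read 'c': s0→{s0, s2, s5}, s1→∅, s2→{s1, s7}, s4→{s7}, s5→{s0, s1}, s7→{s0, s2}; union {s0, s1, s2, s5, s7}; ε-closure = {s0, s1, s2, s4, s5, s7}.
Read 'c': s0→{s0, s2, s5}, s1→∅, s2→{s1, s7}, s4→{s7}, s5→{s0, s1}, s7→{s0, s2}; union {s0, s1, s2, s5, s7}; ε-closure = {s0, s1, s2, s4, s5, s7}.
Read 'a': s0→{s0, s2, s4}, s1→{s3, s5}, s2→{s1}, s4→{s1}, s5→∅, s7→{s2, s6}; now {s0, s1, s2, s3, s4, s5, s6}.
Read 'c': s0→{s0, s2, s5}, s1→∅, s2→{s1, s7}, s3→{s1, s3, s4}, s4→{s7}, s5→{s0, s1}, s6→{s1, s3}; now {s0, s1, s2, s3, s4, s5, s7}.
Read 'b': s0→{s6}, s1→{s3, s4, s7}, s2→∅, s3→{s0, s1, s4}, s4→{s7}, s5→{s1, s4, s5}, s7→{s0, s3, s6}; now {s0, s1, s3, s4, s5, s6, s7}.
Read 'a': s0→{s0, s2, s4}, s1→{s3, s5}, s3→{s0}, s4→{s1}, s5→∅, s6→∅, s7→{s2, s6}; now {s0, s1, s2, s3, s4, s5, s6}.
Read 'b': s0→{s6}, s1→{s3, s4, s7}, s2→∅, s3→{s0, s1, s4}, s4→{s7}, s5→{s1, s4, s5}, s6→{s0, s3, s5}; now {s0, s1, s3, s4, s5, s6, s7}.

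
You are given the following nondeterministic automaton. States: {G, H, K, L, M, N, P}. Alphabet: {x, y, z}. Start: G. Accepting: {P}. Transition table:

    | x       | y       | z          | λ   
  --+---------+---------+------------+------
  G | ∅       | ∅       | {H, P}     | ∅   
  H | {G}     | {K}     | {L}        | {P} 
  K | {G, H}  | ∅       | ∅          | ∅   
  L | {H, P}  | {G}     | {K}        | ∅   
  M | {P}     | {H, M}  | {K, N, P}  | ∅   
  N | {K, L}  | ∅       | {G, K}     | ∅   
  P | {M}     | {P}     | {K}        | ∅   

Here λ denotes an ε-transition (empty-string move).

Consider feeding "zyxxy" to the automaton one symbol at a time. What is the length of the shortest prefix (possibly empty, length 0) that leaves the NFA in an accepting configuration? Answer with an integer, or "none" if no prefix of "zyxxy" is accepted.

1

Start in {G}.
Read 'z': G→{H, P}; now {H, P}.
None of the earlier sets intersect F, but {H, P} does.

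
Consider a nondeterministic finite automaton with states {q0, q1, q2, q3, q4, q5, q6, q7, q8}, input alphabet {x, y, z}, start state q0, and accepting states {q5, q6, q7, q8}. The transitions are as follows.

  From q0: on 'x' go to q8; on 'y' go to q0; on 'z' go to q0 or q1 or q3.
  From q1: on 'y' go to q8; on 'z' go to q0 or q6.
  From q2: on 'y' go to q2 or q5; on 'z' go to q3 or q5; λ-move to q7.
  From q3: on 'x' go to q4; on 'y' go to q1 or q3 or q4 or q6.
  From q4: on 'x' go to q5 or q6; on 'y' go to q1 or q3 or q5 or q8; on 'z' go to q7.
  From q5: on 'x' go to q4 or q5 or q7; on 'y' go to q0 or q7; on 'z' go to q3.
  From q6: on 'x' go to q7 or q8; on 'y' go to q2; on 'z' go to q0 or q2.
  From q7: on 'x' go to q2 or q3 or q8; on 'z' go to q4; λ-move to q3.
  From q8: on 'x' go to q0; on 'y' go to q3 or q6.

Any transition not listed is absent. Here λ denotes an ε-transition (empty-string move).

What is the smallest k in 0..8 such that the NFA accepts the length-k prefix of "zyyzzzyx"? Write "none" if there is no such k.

2

Start in {q0}.
Read 'z': q0→{q0, q1, q3}; now {q0, q1, q3}.
Read 'y': q0→{q0}, q1→{q8}, q3→{q1, q3, q4, q6}; now {q0, q1, q3, q4, q6, q8}.
None of the earlier sets intersect F, but {q0, q1, q3, q4, q6, q8} does.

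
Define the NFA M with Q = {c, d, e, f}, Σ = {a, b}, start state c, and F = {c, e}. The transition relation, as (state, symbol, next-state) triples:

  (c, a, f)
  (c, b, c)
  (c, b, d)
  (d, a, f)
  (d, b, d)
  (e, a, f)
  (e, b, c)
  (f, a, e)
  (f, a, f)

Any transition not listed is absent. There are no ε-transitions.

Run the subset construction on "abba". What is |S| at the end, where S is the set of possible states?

Start in {c}.
Read 'a': {c} → {f}.
Read 'b': {f} → ∅.
The set is empty and remains empty for the remaining 2 symbols.
That set has 0 states.

0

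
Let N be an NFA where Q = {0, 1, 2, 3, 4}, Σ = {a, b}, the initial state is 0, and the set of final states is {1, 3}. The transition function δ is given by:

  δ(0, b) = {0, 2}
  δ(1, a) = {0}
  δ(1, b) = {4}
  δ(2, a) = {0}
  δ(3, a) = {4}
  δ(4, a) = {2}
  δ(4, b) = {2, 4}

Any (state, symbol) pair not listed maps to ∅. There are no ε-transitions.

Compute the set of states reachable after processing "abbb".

Start in {0}.
Read 'a': {0} → ∅.
The set is empty and remains empty for the remaining 3 symbols.

∅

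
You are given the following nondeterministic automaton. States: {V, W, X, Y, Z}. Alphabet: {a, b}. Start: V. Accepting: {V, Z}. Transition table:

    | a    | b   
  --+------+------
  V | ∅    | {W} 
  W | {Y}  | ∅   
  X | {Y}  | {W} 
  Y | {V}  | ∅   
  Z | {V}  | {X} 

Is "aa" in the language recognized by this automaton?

No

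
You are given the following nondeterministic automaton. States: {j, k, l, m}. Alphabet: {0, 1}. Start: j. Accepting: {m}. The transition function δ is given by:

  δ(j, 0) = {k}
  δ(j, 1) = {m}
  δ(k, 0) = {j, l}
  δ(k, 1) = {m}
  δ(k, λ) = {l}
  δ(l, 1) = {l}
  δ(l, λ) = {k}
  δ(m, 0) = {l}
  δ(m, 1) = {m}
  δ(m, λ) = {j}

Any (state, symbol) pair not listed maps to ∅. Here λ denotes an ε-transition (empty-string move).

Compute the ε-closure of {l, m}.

{j, k, l, m}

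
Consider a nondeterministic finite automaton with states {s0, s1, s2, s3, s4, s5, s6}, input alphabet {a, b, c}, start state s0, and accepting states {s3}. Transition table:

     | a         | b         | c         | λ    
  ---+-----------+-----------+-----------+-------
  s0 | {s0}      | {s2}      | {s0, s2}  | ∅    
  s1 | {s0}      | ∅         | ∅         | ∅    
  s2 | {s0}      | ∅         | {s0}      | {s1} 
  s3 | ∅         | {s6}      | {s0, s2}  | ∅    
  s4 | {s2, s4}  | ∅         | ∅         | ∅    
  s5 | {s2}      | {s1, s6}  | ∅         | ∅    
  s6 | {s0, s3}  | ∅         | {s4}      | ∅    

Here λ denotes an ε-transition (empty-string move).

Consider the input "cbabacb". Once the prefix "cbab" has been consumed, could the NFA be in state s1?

Start in {s0}.
Read 'c': s0→{s0, s2}; union {s0, s2}; ε-closure = {s0, s1, s2}.
Read 'b': s0→{s2}, s1→∅, s2→∅; union {s2}; ε-closure = {s1, s2}.
Read 'a': s1→{s0}, s2→{s0}; now {s0}.
Read 'b': s0→{s2}; union {s2}; ε-closure = {s1, s2}.
State s1 is in {s1, s2}.

Yes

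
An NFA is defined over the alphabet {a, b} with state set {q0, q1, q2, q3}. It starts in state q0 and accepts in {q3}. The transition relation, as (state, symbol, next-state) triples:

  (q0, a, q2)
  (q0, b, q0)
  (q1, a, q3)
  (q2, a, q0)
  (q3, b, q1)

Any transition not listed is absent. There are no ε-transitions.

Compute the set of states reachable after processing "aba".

Start in {q0}.
Read 'a': {q0} → {q2}.
Read 'b': {q2} → ∅.
The set is empty and remains empty for the remaining 1 symbol.

∅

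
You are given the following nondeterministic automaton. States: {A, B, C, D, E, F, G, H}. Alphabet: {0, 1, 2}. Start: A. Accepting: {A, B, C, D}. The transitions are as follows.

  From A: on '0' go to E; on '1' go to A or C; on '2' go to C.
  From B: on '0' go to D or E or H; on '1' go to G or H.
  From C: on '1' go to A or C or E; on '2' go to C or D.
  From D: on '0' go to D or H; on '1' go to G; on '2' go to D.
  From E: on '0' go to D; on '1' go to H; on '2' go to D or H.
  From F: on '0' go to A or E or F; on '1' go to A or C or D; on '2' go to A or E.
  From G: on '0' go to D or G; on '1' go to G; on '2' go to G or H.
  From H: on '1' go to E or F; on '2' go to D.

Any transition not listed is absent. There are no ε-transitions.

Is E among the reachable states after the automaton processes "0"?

Yes

Start in {A}.
Read '0': {A} → {E}.
State E is in {E}.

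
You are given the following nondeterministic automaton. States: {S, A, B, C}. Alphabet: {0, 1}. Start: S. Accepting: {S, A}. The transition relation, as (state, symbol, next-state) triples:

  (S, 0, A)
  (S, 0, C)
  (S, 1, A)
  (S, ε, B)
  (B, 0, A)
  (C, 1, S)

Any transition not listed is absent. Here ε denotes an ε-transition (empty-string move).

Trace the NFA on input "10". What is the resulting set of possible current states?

∅

Start: ε-closure({S}) = {S, B}.
Read '1': S→{A}, B→∅; now {A}.
Read '0': A→∅; now ∅.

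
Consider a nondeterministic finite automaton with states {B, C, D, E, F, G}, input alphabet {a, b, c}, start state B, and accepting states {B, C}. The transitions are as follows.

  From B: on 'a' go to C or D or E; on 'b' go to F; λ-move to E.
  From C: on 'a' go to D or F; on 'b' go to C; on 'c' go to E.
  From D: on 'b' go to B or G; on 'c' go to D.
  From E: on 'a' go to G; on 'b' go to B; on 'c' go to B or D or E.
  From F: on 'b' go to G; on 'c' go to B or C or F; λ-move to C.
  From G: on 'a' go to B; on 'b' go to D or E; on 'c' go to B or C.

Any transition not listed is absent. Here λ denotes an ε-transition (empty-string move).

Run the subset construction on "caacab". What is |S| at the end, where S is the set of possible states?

5

Start: ε-closure({B}) = {B, E}.
Read 'c': {B, E} → {B, D, E}.
Read 'a': {B, D, E} → {C, D, E, G}.
Read 'a': {C, D, E, G} → {B, C, D, E, F, G}.
Read 'c': {B, C, D, E, F, G} → {B, C, D, E, F}.
Read 'a': {B, C, D, E, F} → {C, D, E, F, G}.
Read 'b': {C, D, E, F, G} → {B, C, D, E, G}.
That set has 5 states.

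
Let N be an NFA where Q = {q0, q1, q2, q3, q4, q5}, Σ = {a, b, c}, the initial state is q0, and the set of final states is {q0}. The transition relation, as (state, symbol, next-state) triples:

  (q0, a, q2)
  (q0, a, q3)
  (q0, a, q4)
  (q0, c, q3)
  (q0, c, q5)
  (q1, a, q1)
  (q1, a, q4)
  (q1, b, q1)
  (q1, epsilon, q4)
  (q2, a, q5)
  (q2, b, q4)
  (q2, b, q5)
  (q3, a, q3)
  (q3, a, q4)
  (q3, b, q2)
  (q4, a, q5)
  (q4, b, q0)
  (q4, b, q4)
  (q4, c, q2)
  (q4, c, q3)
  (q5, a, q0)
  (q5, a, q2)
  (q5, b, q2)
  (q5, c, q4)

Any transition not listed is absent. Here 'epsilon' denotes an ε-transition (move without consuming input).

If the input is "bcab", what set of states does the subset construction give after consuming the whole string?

∅

Start in {q0}.
Read 'b': {q0} → ∅.
The set is empty and remains empty for the remaining 3 symbols.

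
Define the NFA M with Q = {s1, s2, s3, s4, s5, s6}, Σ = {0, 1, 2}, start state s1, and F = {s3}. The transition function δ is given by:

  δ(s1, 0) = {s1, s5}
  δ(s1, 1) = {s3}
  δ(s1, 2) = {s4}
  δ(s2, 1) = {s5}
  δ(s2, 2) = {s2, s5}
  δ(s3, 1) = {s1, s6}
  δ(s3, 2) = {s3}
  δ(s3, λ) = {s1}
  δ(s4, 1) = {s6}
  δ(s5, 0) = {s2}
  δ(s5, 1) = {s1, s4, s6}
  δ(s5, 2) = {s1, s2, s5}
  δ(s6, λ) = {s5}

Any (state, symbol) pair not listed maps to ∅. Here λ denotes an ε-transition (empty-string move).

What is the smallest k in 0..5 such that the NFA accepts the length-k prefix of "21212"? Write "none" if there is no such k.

4

Start in {s1}.
Read '2': s1→{s4}; now {s4}.
Read '1': s4→{s6}; union {s6}; ε-closure = {s5, s6}.
Read '2': s5→{s1, s2, s5}, s6→∅; now {s1, s2, s5}.
Read '1': s1→{s3}, s2→{s5}, s5→{s1, s4, s6}; now {s1, s3, s4, s5, s6}.
None of the earlier sets intersect F, but {s1, s3, s4, s5, s6} does.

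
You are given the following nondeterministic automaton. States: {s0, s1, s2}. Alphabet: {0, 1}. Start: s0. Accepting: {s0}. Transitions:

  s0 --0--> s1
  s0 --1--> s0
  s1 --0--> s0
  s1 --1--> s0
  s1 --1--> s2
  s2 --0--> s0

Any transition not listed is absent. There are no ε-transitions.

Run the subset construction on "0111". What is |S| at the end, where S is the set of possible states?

1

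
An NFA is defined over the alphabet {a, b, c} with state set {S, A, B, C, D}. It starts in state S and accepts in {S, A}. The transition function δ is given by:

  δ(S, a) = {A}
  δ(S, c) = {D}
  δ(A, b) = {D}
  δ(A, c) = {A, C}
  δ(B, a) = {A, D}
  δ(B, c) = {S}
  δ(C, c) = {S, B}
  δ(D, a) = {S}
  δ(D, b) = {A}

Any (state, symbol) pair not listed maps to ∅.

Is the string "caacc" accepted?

Yes

Start in {S}.
Read 'c': S→{D}; now {D}.
Read 'a': D→{S}; now {S}.
Read 'a': S→{A}; now {A}.
Read 'c': A→{A, C}; now {A, C}.
Read 'c': A→{A, C}, C→{S, B}; now {S, A, B, C}.
The final set {S, A, B, C} contains the accepting states S, A.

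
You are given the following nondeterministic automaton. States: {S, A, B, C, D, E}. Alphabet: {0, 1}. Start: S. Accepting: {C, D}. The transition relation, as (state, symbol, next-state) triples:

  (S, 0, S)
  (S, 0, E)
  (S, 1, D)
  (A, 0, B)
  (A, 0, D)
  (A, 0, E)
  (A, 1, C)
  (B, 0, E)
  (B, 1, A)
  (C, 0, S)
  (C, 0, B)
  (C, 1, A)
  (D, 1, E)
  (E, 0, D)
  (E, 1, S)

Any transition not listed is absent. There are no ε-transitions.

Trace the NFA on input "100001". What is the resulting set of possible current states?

Start in {S}.
Read '1': {S} → {D}.
Read '0': {D} → ∅.
The set is empty and remains empty for the remaining 4 symbols.

∅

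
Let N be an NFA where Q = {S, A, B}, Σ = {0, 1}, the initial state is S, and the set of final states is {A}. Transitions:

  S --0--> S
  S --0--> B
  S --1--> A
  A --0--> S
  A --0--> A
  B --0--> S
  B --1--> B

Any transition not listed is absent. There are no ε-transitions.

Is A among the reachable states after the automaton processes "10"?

Yes

Start in {S}.
Read '1': {S} → {A}.
Read '0': {A} → {S, A}.
State A is in {S, A}.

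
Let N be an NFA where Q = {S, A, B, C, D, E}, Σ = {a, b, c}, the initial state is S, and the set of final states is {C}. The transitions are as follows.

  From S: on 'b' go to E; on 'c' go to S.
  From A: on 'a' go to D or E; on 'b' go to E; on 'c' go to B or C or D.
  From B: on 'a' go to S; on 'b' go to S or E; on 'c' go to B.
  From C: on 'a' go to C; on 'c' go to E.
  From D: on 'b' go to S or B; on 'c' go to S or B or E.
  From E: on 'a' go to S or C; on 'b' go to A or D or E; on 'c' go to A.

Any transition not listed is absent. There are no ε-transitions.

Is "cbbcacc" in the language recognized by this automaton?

Start in {S}.
Read 'c': S→{S}; now {S}.
Read 'b': S→{E}; now {E}.
Read 'b': E→{A, D, E}; now {A, D, E}.
Read 'c': A→{B, C, D}, D→{S, B, E}, E→{A}; now {S, A, B, C, D, E}.
Read 'a': S→∅, A→{D, E}, B→{S}, C→{C}, D→∅, E→{S, C}; now {S, C, D, E}.
Read 'c': S→{S}, C→{E}, D→{S, B, E}, E→{A}; now {S, A, B, E}.
Read 'c': S→{S}, A→{B, C, D}, B→{B}, E→{A}; now {S, A, B, C, D}.
The final set {S, A, B, C, D} contains the accepting state C.

Yes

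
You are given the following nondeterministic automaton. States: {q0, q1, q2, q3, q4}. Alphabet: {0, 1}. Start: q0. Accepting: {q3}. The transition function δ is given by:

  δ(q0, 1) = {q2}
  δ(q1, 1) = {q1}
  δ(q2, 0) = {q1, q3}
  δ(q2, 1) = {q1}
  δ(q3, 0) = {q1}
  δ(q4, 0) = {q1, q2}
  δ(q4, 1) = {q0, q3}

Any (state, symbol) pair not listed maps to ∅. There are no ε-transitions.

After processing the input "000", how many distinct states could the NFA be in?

Start in {q0}.
Read '0': {q0} → ∅.
The set is empty and remains empty for the remaining 2 symbols.
That set has 0 states.

0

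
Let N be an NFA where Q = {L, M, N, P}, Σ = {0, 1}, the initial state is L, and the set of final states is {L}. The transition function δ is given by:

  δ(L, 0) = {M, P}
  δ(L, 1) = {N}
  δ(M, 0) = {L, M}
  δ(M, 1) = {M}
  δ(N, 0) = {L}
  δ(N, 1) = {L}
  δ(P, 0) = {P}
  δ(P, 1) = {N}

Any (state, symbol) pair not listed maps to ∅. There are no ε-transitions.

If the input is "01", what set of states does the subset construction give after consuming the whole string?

Start in {L}.
Read '0': {L} → {M, P}.
Read '1': {M, P} → {M, N}.

{M, N}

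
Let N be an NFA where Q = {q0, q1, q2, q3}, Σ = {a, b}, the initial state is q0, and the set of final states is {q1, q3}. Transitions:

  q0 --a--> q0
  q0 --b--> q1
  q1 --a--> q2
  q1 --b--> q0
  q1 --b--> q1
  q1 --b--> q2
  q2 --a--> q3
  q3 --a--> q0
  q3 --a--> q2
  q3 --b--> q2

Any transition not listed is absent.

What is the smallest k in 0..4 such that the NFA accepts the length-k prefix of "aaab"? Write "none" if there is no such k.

Start in {q0}.
Read 'a': q0→{q0}; now {q0}.
Read 'a': q0→{q0}; now {q0}.
Read 'a': q0→{q0}; now {q0}.
Read 'b': q0→{q1}; now {q1}.
None of the earlier sets intersect F, but {q1} does.

4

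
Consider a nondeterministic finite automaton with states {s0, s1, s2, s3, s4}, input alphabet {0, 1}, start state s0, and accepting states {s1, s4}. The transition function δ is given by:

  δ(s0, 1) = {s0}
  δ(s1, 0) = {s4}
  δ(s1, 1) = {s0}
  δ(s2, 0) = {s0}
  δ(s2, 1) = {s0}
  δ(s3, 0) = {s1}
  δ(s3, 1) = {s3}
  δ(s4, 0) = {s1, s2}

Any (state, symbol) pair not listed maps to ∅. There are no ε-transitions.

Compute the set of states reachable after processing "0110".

Start in {s0}.
Read '0': s0→∅; now ∅.
The set is empty and remains empty for the remaining 3 symbols.

∅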